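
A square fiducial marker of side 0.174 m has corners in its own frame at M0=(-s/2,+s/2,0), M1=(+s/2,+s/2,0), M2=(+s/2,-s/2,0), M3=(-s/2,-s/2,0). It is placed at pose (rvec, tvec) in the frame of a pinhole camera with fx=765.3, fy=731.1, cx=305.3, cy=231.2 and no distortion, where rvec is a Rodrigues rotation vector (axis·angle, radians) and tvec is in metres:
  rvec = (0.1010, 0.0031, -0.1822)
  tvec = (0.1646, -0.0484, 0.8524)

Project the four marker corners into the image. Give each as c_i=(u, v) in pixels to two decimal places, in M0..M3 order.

Intrinsics K: fx=765.3, fy=731.1, cx=305.3, cy=231.2
Marker side s = 0.174 m; corners in marker frame (Z=0):
  M0 = (-0.0870, +0.0870, 0)
  M1 = (+0.0870, +0.0870, 0)
  M2 = (+0.0870, -0.0870, 0)
  M3 = (-0.0870, -0.0870, 0)
rvec = (0.1010, 0.0031, -0.1822), |rvec| = θ = 0.20834 rad = 11.937°
Rodrigues: sinθ=0.20684, 1−cosθ=0.02163; R = I + sinθ·[k]× + (1−cosθ)·[k]×²:
    [+0.98346 +0.18104 -0.00609]
    [-0.18073 +0.97838 -0.10055]
    [-0.01225 +0.09999 +0.99491]
t = (0.1646, -0.0484, 0.8524) m
M0: Pc = R·M0+t = (+0.09479, +0.05244, +0.86216); u = 765.3·(+0.09479)/0.86216 + 305.3 = 389.4401, v = 731.1·(+0.05244)/0.86216 + 231.2 = 275.6702
M1: Pc = R·M1+t = (+0.26591, +0.02100, +0.86003); u = 765.3·(+0.26591)/0.86003 + 305.3 = 541.9208, v = 731.1·(+0.02100)/0.86003 + 231.2 = 249.0480
M2: Pc = R·M2+t = (+0.23441, -0.14924, +0.84264); u = 765.3·(+0.23441)/0.84264 + 305.3 = 518.1965, v = 731.1·(-0.14924)/0.84264 + 231.2 = 101.7121
M3: Pc = R·M3+t = (+0.06329, -0.11780, +0.84477); u = 765.3·(+0.06329)/0.84477 + 305.3 = 362.6352, v = 731.1·(-0.11780)/0.84477 + 231.2 = 129.2542

c0=(389.44, 275.67) c1=(541.92, 249.05) c2=(518.20, 101.71) c3=(362.64, 129.25)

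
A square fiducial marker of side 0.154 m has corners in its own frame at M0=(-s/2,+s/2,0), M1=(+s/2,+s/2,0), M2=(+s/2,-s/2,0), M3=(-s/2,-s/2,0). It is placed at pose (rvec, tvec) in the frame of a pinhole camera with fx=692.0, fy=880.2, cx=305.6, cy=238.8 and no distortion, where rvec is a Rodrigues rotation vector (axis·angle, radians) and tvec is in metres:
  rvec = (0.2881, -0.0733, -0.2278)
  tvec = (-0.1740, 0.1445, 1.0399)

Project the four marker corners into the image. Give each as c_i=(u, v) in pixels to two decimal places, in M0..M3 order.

Intrinsics K: fx=692.0, fy=880.2, cx=305.6, cy=238.8
Marker side s = 0.154 m; corners in marker frame (Z=0):
  M0 = (-0.0770, +0.0770, 0)
  M1 = (+0.0770, +0.0770, 0)
  M2 = (+0.0770, -0.0770, 0)
  M3 = (-0.0770, -0.0770, 0)
rvec = (0.2881, -0.0733, -0.2278), |rvec| = θ = 0.37452 rad = 21.459°
Rodrigues: sinθ=0.36583, 1−cosθ=0.06932; R = I + sinθ·[k]× + (1−cosθ)·[k]×²:
    [+0.97170 +0.21208 -0.10403]
    [-0.23295 +0.93334 -0.27316]
    [+0.03917 +0.28966 +0.95633]
t = (-0.1740, 0.1445, 1.0399) m
M0: Pc = R·M0+t = (-0.23249, +0.23430, +1.05919); u = 692.0·(-0.23249)/1.05919 + 305.6 = 153.7065, v = 880.2·(+0.23430)/1.05919 + 238.8 = 433.5098
M1: Pc = R·M1+t = (-0.08285, +0.19843, +1.06522); u = 692.0·(-0.08285)/1.06522 + 305.6 = 251.7785, v = 880.2·(+0.19843)/1.06522 + 238.8 = 402.7644
M2: Pc = R·M2+t = (-0.11551, +0.05470, +1.02061); u = 692.0·(-0.11551)/1.02061 + 305.6 = 227.2821, v = 880.2·(+0.05470)/1.02061 + 238.8 = 285.9712
M3: Pc = R·M3+t = (-0.26515, +0.09057, +1.01458); u = 692.0·(-0.26515)/1.01458 + 305.6 = 124.7525, v = 880.2·(+0.09057)/1.01458 + 238.8 = 317.3741

c0=(153.71, 433.51) c1=(251.78, 402.76) c2=(227.28, 285.97) c3=(124.75, 317.37)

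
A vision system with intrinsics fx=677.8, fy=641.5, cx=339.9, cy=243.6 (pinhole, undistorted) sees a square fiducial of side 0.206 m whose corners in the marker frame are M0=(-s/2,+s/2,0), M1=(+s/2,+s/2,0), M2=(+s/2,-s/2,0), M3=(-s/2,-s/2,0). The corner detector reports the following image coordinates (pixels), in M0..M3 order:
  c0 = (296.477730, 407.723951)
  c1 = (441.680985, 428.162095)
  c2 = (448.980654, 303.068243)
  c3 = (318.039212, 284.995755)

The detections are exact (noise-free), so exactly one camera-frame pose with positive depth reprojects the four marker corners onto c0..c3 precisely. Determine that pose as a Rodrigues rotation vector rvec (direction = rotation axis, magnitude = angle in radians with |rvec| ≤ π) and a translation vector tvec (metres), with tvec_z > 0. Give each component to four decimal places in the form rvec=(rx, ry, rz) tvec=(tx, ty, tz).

rvec=(-0.5296, -0.0239, 0.1443) tvec=(0.0543, 0.1709, 1.0042)

Intrinsics K: fx=677.8, fy=641.5, cx=339.9, cy=243.6
Marker side s = 0.206 m; corners in marker frame (Z=0):
  M0 = (-0.1030, +0.1030, 0)
  M1 = (+0.1030, +0.1030, 0)
  M2 = (+0.1030, -0.1030, 0)
  M3 = (-0.1030, -0.1030, 0)
Detected image corners:
  c0 = (296.477730, 407.723951) px
  c1 = (441.680985, 428.162095) px
  c2 = (448.980654, 303.068243) px
  c3 = (318.039212, 284.995755) px
Planar DLT: solve 8×8 A·h = b for H (H[2,2]=1):
  H  [+662.99600 -259.35558 +376.56515]
  H  [+88.00496 +422.46199 +352.76366]
  H  [-0.01452 -0.50294 +1.00000]
B = K⁻¹H; ‖b₁‖=0.995826, ‖b₂‖=0.995826; λ = 2/(‖b₁‖+‖b₂‖) = 1.004191, sign → tz>0 ⇒ λ=+1.004191
r₁ = λ·B[:,0] = (+0.98957,+0.14330,-0.01458); r₂ = λ·B[:,1] = (-0.13098,+0.85310,-0.50504)
r₃ = r₁×r₂ = (-0.05993,+0.50169,+0.86297); SVD([r₁ r₂ r₃]) → R = UVᵀ:
  R  [+0.98957 -0.13098 -0.05993]
  R  [+0.14330 +0.85310 +0.50169]
  R  [-0.01458 -0.50504 +0.86297]
t = (+0.05432, +0.17088, +1.00419) m
tr R = 2.705639; θ = arccos((tr R − 1)/2) = 0.549436 rad = 31.480°
axis k = ((R−Rᵀ)₃₂, (R−Rᵀ)₁₃, (R−Rᵀ)₂₁) / (2 sinθ) = (-0.963923, -0.043419, +0.262615)
rvec = θ·k = (-0.529614, -0.023856, +0.144290)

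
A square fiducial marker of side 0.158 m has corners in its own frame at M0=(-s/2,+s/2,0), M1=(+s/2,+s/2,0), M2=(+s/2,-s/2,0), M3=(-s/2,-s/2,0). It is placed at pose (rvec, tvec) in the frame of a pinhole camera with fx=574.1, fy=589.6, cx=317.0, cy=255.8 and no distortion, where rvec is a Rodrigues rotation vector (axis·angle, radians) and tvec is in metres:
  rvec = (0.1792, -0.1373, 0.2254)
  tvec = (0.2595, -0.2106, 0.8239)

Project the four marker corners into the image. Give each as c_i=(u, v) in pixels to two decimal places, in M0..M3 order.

c0=(431.74, 147.52) c1=(531.60, 173.63) c2=(563.98, 62.61) c3=(461.93, 32.27)

Intrinsics K: fx=574.1, fy=589.6, cx=317.0, cy=255.8
Marker side s = 0.158 m; corners in marker frame (Z=0):
  M0 = (-0.0790, +0.0790, 0)
  M1 = (+0.0790, +0.0790, 0)
  M2 = (+0.0790, -0.0790, 0)
  M3 = (-0.0790, -0.0790, 0)
rvec = (0.1792, -0.1373, 0.2254), |rvec| = θ = 0.31901 rad = 18.278°
Rodrigues: sinθ=0.31363, 1−cosθ=0.05045; R = I + sinθ·[k]× + (1−cosθ)·[k]×²:
    [+0.96547 -0.23379 -0.11496]
    [+0.20940 +0.95889 -0.19152]
    [+0.15501 +0.16083 +0.97473]
t = (0.2595, -0.2106, 0.8239) m
M0: Pc = R·M0+t = (+0.16476, -0.15139, +0.82436); u = 574.1·(+0.16476)/0.82436 + 317.0 = 431.7409, v = 589.6·(-0.15139)/0.82436 + 255.8 = 147.5226
M1: Pc = R·M1+t = (+0.31730, -0.11831, +0.84885); u = 574.1·(+0.31730)/0.84885 + 317.0 = 531.5995, v = 589.6·(-0.11831)/0.84885 + 255.8 = 173.6270
M2: Pc = R·M2+t = (+0.35424, -0.26981, +0.82344); u = 574.1·(+0.35424)/0.82344 + 317.0 = 563.9763, v = 589.6·(-0.26981)/0.82344 + 255.8 = 62.6105
M3: Pc = R·M3+t = (+0.20170, -0.30289, +0.79895); u = 574.1·(+0.20170)/0.79895 + 317.0 = 461.9340, v = 589.6·(-0.30289)/0.79895 + 255.8 = 32.2727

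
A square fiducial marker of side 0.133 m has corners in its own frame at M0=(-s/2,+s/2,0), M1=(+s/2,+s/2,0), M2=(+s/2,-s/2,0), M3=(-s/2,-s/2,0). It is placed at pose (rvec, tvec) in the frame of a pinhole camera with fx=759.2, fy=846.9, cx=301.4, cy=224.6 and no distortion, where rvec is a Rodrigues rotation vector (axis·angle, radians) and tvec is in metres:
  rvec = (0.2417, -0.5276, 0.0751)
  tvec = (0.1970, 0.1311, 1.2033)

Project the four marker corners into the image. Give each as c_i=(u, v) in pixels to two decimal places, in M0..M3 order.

c0=(385.33, 364.10) c1=(450.39, 357.38) c2=(464.75, 271.17) c3=(398.96, 273.02)

Intrinsics K: fx=759.2, fy=846.9, cx=301.4, cy=224.6
Marker side s = 0.133 m; corners in marker frame (Z=0):
  M0 = (-0.0665, +0.0665, 0)
  M1 = (+0.0665, +0.0665, 0)
  M2 = (+0.0665, -0.0665, 0)
  M3 = (-0.0665, -0.0665, 0)
rvec = (0.2417, -0.5276, 0.0751), |rvec| = θ = 0.58517 rad = 33.528°
Rodrigues: sinθ=0.55234, 1−cosθ=0.16638; R = I + sinθ·[k]× + (1−cosθ)·[k]×²:
    [+0.86201 -0.13285 -0.48918]
    [+0.00893 +0.96887 -0.24739]
    [+0.50682 +0.20889 +0.83636]
t = (0.1970, 0.1311, 1.2033) m
M0: Pc = R·M0+t = (+0.13084, +0.19494, +1.18349); u = 759.2·(+0.13084)/1.18349 + 301.4 = 385.3345, v = 846.9·(+0.19494)/1.18349 + 224.6 = 364.0960
M1: Pc = R·M1+t = (+0.24549, +0.19612, +1.25089); u = 759.2·(+0.24549)/1.25089 + 301.4 = 450.3935, v = 846.9·(+0.19612)/1.25089 + 224.6 = 357.3827
M2: Pc = R·M2+t = (+0.26316, +0.06726, +1.22311); u = 759.2·(+0.26316)/1.22311 + 301.4 = 464.7450, v = 846.9·(+0.06726)/1.22311 + 224.6 = 271.1741
M3: Pc = R·M3+t = (+0.14851, +0.06608, +1.15571); u = 759.2·(+0.14851)/1.15571 + 301.4 = 398.9591, v = 846.9·(+0.06608)/1.15571 + 224.6 = 273.0207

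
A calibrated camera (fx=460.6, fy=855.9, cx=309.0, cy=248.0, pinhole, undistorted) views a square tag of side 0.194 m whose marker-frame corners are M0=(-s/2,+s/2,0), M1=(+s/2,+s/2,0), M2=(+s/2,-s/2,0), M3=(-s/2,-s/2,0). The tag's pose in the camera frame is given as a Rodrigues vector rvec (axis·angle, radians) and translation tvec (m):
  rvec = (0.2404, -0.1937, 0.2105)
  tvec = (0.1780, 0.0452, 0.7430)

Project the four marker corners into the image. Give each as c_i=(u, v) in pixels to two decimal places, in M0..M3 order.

c0=(347.89, 385.75) c1=(455.11, 417.11) c2=(490.81, 214.37) c3=(379.33, 169.15)

Intrinsics K: fx=460.6, fy=855.9, cx=309.0, cy=248.0
Marker side s = 0.194 m; corners in marker frame (Z=0):
  M0 = (-0.0970, +0.0970, 0)
  M1 = (+0.0970, +0.0970, 0)
  M2 = (+0.0970, -0.0970, 0)
  M3 = (-0.0970, -0.0970, 0)
rvec = (0.2404, -0.1937, 0.2105), |rvec| = θ = 0.37366 rad = 21.409°
Rodrigues: sinθ=0.36503, 1−cosθ=0.06900; R = I + sinθ·[k]× + (1−cosθ)·[k]×²:
    [+0.95956 -0.22865 -0.16421]
    [+0.18262 +0.94954 -0.25500]
    [+0.21423 +0.21469 +0.95290]
t = (0.1780, 0.0452, 0.7430) m
M0: Pc = R·M0+t = (+0.06274, +0.11959, +0.74304); u = 460.6·(+0.06274)/0.74304 + 309.0 = 347.8938, v = 855.9·(+0.11959)/0.74304 + 248.0 = 385.7547
M1: Pc = R·M1+t = (+0.24890, +0.15502, +0.78461); u = 460.6·(+0.24890)/0.78461 + 309.0 = 455.1148, v = 855.9·(+0.15502)/0.78461 + 248.0 = 417.1058
M2: Pc = R·M2+t = (+0.29326, -0.02919, +0.74296); u = 460.6·(+0.29326)/0.74296 + 309.0 = 490.8061, v = 855.9·(-0.02919)/0.74296 + 248.0 = 214.3714
M3: Pc = R·M3+t = (+0.10710, -0.06462, +0.70139); u = 460.6·(+0.10710)/0.70139 + 309.0 = 379.3329, v = 855.9·(-0.06462)/0.70139 + 248.0 = 169.1455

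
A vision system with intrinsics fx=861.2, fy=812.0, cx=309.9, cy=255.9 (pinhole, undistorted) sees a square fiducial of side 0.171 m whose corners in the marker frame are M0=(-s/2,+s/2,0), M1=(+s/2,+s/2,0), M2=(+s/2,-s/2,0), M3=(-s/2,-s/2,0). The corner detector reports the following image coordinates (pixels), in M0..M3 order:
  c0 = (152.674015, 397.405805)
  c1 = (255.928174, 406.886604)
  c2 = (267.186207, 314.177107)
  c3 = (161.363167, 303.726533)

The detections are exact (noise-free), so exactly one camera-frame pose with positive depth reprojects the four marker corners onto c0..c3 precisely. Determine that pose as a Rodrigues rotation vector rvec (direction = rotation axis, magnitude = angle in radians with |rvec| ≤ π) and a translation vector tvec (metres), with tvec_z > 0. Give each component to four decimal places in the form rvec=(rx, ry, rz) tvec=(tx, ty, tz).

Intrinsics K: fx=861.2, fy=812.0, cx=309.9, cy=255.9
Marker side s = 0.171 m; corners in marker frame (Z=0):
  M0 = (-0.0855, +0.0855, 0)
  M1 = (+0.0855, +0.0855, 0)
  M2 = (+0.0855, -0.0855, 0)
  M3 = (-0.0855, -0.0855, 0)
Detected image corners:
  c0 = (152.674015, 397.405805) px
  c1 = (255.928174, 406.886604) px
  c2 = (267.186207, 314.177107) px
  c3 = (161.363167, 303.726533) px
Planar DLT: solve 8×8 A·h = b for H (H[2,2]=1):
  H  [+620.66541 -27.37928 +209.42601]
  H  [+74.25232 +597.60696 +356.15784]
  H  [+0.04503 +0.14800 +1.00000]
B = K⁻¹H; ‖b₁‖=0.710147, ‖b₂‖=0.710147; λ = 2/(‖b₁‖+‖b₂‖) = 1.408158, sign → tz>0 ⇒ λ=+1.408158
r₁ = λ·B[:,0] = (+0.99204,+0.10879,+0.06341); r₂ = λ·B[:,1] = (-0.11976,+0.97068,+0.20841)
r₃ = r₁×r₂ = (-0.03887,-0.21434,+0.97598); SVD([r₁ r₂ r₃]) → R = UVᵀ:
  R  [+0.99204 -0.11976 -0.03887]
  R  [+0.10879 +0.97068 -0.21434]
  R  [+0.06341 +0.20841 +0.97598]
t = (-0.16429, +0.17387, +1.40816) m
tr R = 2.938707; θ = arccos((tr R − 1)/2) = 0.248210 rad = 14.221°
axis k = ((R−Rᵀ)₃₂, (R−Rᵀ)₁₃, (R−Rᵀ)₂₁) / (2 sinθ) = (+0.860406, -0.208165, +0.465154)
rvec = θ·k = (+0.213562, -0.051669, +0.115456)

rvec=(0.2136, -0.0517, 0.1155) tvec=(-0.1643, 0.1739, 1.4082)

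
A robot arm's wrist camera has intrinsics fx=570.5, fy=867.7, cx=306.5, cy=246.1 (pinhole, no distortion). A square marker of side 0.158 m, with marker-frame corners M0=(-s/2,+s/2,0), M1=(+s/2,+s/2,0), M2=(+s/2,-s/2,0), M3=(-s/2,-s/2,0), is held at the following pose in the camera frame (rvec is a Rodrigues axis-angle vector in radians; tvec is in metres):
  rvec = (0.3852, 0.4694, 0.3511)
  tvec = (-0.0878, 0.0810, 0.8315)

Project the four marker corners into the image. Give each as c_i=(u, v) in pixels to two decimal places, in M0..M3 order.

Intrinsics K: fx=570.5, fy=867.7, cx=306.5, cy=246.1
Marker side s = 0.158 m; corners in marker frame (Z=0):
  M0 = (-0.0790, +0.0790, 0)
  M1 = (+0.0790, +0.0790, 0)
  M2 = (+0.0790, -0.0790, 0)
  M3 = (-0.0790, -0.0790, 0)
rvec = (0.3852, 0.4694, 0.3511), |rvec| = θ = 0.70142 rad = 40.188°
Rodrigues: sinθ=0.64530, 1−cosθ=0.23607; R = I + sinθ·[k]× + (1−cosθ)·[k]×²:
    [+0.83513 -0.23625 +0.49674]
    [+0.40977 +0.86965 -0.27530]
    [-0.36695 +0.43346 +0.82308]
t = (-0.0878, 0.0810, 0.8315) m
M0: Pc = R·M0+t = (-0.17244, +0.11733, +0.89473); u = 570.5·(-0.17244)/0.89473 + 306.5 = 196.5495, v = 867.7·(+0.11733)/0.89473 + 246.1 = 359.8858
M1: Pc = R·M1+t = (-0.04049, +0.18207, +0.83675); u = 570.5·(-0.04049)/0.83675 + 306.5 = 278.8946, v = 867.7·(+0.18207)/0.83675 + 246.1 = 434.9081
M2: Pc = R·M2+t = (-0.00316, +0.04467, +0.76827); u = 570.5·(-0.00316)/0.76827 + 306.5 = 304.1525, v = 867.7·(+0.04467)/0.76827 + 246.1 = 296.5506
M3: Pc = R·M3+t = (-0.13511, -0.02007, +0.82625); u = 570.5·(-0.13511)/0.82625 + 306.5 = 213.2095, v = 867.7·(-0.02007)/0.82625 + 246.1 = 225.0184

c0=(196.55, 359.89) c1=(278.89, 434.91) c2=(304.15, 296.55) c3=(213.21, 225.02)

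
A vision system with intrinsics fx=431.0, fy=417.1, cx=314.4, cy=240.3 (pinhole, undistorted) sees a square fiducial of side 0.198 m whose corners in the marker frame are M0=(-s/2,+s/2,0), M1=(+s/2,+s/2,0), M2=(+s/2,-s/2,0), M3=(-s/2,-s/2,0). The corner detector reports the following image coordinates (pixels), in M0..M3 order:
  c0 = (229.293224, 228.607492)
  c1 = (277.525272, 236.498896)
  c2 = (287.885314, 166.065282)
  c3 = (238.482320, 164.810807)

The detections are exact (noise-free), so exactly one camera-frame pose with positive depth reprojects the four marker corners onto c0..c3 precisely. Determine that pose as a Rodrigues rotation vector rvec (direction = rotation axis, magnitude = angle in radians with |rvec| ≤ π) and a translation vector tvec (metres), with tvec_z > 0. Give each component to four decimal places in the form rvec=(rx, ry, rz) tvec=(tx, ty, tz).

Intrinsics K: fx=431.0, fy=417.1, cx=314.4, cy=240.3
Marker side s = 0.198 m; corners in marker frame (Z=0):
  M0 = (-0.0990, +0.0990, 0)
  M1 = (+0.0990, +0.0990, 0)
  M2 = (+0.0990, -0.0990, 0)
  M3 = (-0.0990, -0.0990, 0)
Detected image corners:
  c0 = (229.293224, 228.607492) px
  c1 = (277.525272, 236.498896) px
  c2 = (287.885314, 166.065282) px
  c3 = (238.482320, 164.810807) px
Planar DLT: solve 8×8 A·h = b for H (H[2,2]=1):
  H  [+117.17691 -43.83259 +257.07613]
  H  [-76.53847 +342.28482 +198.95154]
  H  [-0.50086 +0.02086 +1.00000]
B = K⁻¹H; ‖b₁‖=0.817288, ‖b₂‖=0.817288; λ = 2/(‖b₁‖+‖b₂‖) = 1.223558, sign → tz>0 ⇒ λ=+1.223558
r₁ = λ·B[:,0] = (+0.77969,+0.12854,-0.61283); r₂ = λ·B[:,1] = (-0.14305,+0.98939,+0.02552)
r₃ = r₁×r₂ = (+0.60961,+0.06777,+0.78980); SVD([r₁ r₂ r₃]) → R = UVᵀ:
  R  [+0.77969 -0.14305 +0.60961]
  R  [+0.12854 +0.98939 +0.06777]
  R  [-0.61283 +0.02552 +0.78980]
t = (-0.16274, -0.12130, +1.22356) m
tr R = 2.558879; θ = arccos((tr R − 1)/2) = 0.677026 rad = 38.791°
axis k = ((R−Rᵀ)₃₂, (R−Rᵀ)₁₃, (R−Rᵀ)₂₁) / (2 sinθ) = (-0.033719, +0.975642, +0.216760)
rvec = θ·k = (-0.022829, +0.660535, +0.146752)

rvec=(-0.0228, 0.6605, 0.1468) tvec=(-0.1627, -0.1213, 1.2236)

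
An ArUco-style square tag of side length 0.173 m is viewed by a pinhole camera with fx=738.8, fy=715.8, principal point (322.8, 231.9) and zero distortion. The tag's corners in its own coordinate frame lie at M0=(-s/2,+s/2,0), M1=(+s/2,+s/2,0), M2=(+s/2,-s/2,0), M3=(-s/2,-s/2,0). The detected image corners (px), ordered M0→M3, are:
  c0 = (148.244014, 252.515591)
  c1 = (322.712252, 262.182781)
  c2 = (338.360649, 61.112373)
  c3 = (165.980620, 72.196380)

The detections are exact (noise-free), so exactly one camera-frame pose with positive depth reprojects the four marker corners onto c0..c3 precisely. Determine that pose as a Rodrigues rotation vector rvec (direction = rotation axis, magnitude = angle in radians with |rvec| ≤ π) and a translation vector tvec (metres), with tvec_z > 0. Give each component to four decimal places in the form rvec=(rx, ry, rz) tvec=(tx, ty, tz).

Intrinsics K: fx=738.8, fy=715.8, cx=322.8, cy=231.9
Marker side s = 0.173 m; corners in marker frame (Z=0):
  M0 = (-0.0865, +0.0865, 0)
  M1 = (+0.0865, +0.0865, 0)
  M2 = (+0.0865, -0.0865, 0)
  M3 = (-0.0865, -0.0865, 0)
Detected image corners:
  c0 = (148.244014, 252.515591) px
  c1 = (322.712252, 262.182781) px
  c2 = (338.360649, 61.112373) px
  c3 = (165.980620, 72.196380) px
Planar DLT: solve 8×8 A·h = b for H (H[2,2]=1):
  H  [+848.89755 -128.56103 +239.19679]
  H  [-106.74950 +1077.92513 +160.94730]
  H  [-0.62949 -0.13019 +1.00000]
B = K⁻¹H; ‖b₁‖=1.557955, ‖b₂‖=1.557955; λ = 2/(‖b₁‖+‖b₂‖) = 0.641867, sign → tz>0 ⇒ λ=+0.641867
r₁ = λ·B[:,0] = (+0.91406,+0.03518,-0.40405); r₂ = λ·B[:,1] = (-0.07518,+0.99366,-0.08357)
r₃ = r₁×r₂ = (+0.39855,+0.10676,+0.91091); SVD([r₁ r₂ r₃]) → R = UVᵀ:
  R  [+0.91406 -0.07518 +0.39855]
  R  [+0.03518 +0.99366 +0.10676]
  R  [-0.40405 -0.08357 +0.91091]
t = (-0.07263, -0.06362, +0.64187) m
tr R = 2.818633; θ = arccos((tr R − 1)/2) = 0.429158 rad = 24.589°
axis k = ((R−Rᵀ)₃₂, (R−Rᵀ)₁₃, (R−Rᵀ)₂₁) / (2 sinθ) = (-0.228701, +0.964422, +0.132610)
rvec = θ·k = (-0.098149, +0.413890, +0.056911)

rvec=(-0.0981, 0.4139, 0.0569) tvec=(-0.0726, -0.0636, 0.6419)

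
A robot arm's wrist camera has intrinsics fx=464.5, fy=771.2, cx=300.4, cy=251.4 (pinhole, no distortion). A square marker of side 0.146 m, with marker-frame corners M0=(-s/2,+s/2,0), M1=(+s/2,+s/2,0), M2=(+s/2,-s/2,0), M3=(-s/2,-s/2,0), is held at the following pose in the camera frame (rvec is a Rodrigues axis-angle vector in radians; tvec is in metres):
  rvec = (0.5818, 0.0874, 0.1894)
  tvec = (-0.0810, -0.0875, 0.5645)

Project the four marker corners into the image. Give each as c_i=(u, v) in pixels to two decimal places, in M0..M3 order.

c0=(175.18, 197.41) c1=(284.45, 234.80) c2=(301.85, 55.64) c3=(175.67, 13.93)

Intrinsics K: fx=464.5, fy=771.2, cx=300.4, cy=251.4
Marker side s = 0.146 m; corners in marker frame (Z=0):
  M0 = (-0.0730, +0.0730, 0)
  M1 = (+0.0730, +0.0730, 0)
  M2 = (+0.0730, -0.0730, 0)
  M3 = (-0.0730, -0.0730, 0)
rvec = (0.5818, 0.0874, 0.1894), |rvec| = θ = 0.61806 rad = 35.412°
Rodrigues: sinθ=0.57946, 1−cosθ=0.18500; R = I + sinθ·[k]× + (1−cosθ)·[k]×²:
    [+0.97893 -0.15294 +0.13531]
    [+0.20220 +0.81870 -0.53744]
    [-0.02858 +0.55348 +0.83237]
t = (-0.0810, -0.0875, 0.5645) m
M0: Pc = R·M0+t = (-0.16363, -0.04250, +0.60699); u = 464.5·(-0.16363)/0.60699 + 300.4 = 175.1844, v = 771.2·(-0.04250)/0.60699 + 251.4 = 197.4087
M1: Pc = R·M1+t = (-0.02070, -0.01297, +0.60282); u = 464.5·(-0.02070)/0.60282 + 300.4 = 284.4472, v = 771.2·(-0.01297)/0.60282 + 251.4 = 234.8013
M2: Pc = R·M2+t = (+0.00163, -0.13250, +0.52201); u = 464.5·(+0.00163)/0.52201 + 300.4 = 301.8475, v = 771.2·(-0.13250)/0.52201 + 251.4 = 55.6417
M3: Pc = R·M3+t = (-0.14130, -0.16203, +0.52618); u = 464.5·(-0.14130)/0.52618 + 300.4 = 175.6668, v = 771.2·(-0.16203)/0.52618 + 251.4 = 13.9271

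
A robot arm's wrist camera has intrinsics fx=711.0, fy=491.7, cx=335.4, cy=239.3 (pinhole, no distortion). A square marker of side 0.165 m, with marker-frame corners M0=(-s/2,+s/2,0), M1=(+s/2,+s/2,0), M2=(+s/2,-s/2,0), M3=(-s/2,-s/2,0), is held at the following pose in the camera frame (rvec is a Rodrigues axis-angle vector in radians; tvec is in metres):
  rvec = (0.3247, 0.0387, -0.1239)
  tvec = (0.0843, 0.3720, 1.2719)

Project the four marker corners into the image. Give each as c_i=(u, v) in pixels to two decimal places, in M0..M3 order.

c0=(342.50, 412.57) c1=(432.52, 406.62) c2=(424.53, 352.19) c3=(330.83, 358.80)

Intrinsics K: fx=711.0, fy=491.7, cx=335.4, cy=239.3
Marker side s = 0.165 m; corners in marker frame (Z=0):
  M0 = (-0.0825, +0.0825, 0)
  M1 = (+0.0825, +0.0825, 0)
  M2 = (+0.0825, -0.0825, 0)
  M3 = (-0.0825, -0.0825, 0)
rvec = (0.3247, 0.0387, -0.1239), |rvec| = θ = 0.34968 rad = 20.035°
Rodrigues: sinθ=0.34260, 1−cosθ=0.06052; R = I + sinθ·[k]× + (1−cosθ)·[k]×²:
    [+0.99166 +0.12761 +0.01801]
    [-0.11517 +0.94022 -0.32050]
    [-0.05783 +0.31575 +0.94708]
t = (0.0843, 0.3720, 1.2719) m
M0: Pc = R·M0+t = (+0.01302, +0.45907, +1.30272); u = 711.0·(+0.01302)/1.30272 + 335.4 = 342.5037, v = 491.7·(+0.45907)/1.30272 + 239.3 = 412.5718
M1: Pc = R·M1+t = (+0.17664, +0.44007, +1.29318); u = 711.0·(+0.17664)/1.29318 + 335.4 = 432.5180, v = 491.7·(+0.44007)/1.29318 + 239.3 = 406.6248
M2: Pc = R·M2+t = (+0.15558, +0.28493, +1.24108); u = 711.0·(+0.15558)/1.24108 + 335.4 = 424.5324, v = 491.7·(+0.28493)/1.24108 + 239.3 = 352.1856
M3: Pc = R·M3+t = (-0.00804, +0.30393, +1.25062); u = 711.0·(-0.00804)/1.25062 + 335.4 = 330.8292, v = 491.7·(+0.30393)/1.25062 + 239.3 = 358.7958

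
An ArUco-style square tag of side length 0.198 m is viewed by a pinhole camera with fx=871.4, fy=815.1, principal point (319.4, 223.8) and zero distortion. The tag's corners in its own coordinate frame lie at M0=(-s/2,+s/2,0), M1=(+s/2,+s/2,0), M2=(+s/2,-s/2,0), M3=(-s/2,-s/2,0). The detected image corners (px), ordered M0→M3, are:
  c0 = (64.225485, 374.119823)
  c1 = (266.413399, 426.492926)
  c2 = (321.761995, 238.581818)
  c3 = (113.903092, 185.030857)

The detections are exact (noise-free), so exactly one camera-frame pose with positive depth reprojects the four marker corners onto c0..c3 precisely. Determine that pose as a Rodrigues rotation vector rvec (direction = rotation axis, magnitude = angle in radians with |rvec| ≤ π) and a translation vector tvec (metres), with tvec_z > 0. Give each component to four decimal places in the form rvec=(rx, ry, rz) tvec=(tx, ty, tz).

rvec=(0.1106, 0.0208, 0.2681) tvec=(-0.1193, 0.0831, 0.8108)

Intrinsics K: fx=871.4, fy=815.1, cx=319.4, cy=223.8
Marker side s = 0.198 m; corners in marker frame (Z=0):
  M0 = (-0.0990, +0.0990, 0)
  M1 = (+0.0990, +0.0990, 0)
  M2 = (+0.0990, -0.0990, 0)
  M3 = (-0.0990, -0.0990, 0)
Detected image corners:
  c0 = (64.225485, 374.119823) px
  c1 = (266.413399, 426.492926) px
  c2 = (321.761995, 238.581818) px
  c3 = (113.903092, 185.030857) px
Planar DLT: solve 8×8 A·h = b for H (H[2,2]=1):
  H  [+1033.90166 -238.79682 +191.14482]
  H  [+265.24832 +994.21547 +307.32388]
  H  [-0.00718 +0.13786 +1.00000]
B = K⁻¹H; ‖b₁‖=1.233380, ‖b₂‖=1.233380; λ = 2/(‖b₁‖+‖b₂‖) = 0.810780, sign → tz>0 ⇒ λ=+0.810780
r₁ = λ·B[:,0] = (+0.96411,+0.26544,-0.00582); r₂ = λ·B[:,1] = (-0.26315,+0.95826,+0.11177)
r₃ = r₁×r₂ = (+0.03524,-0.10623,+0.99372); SVD([r₁ r₂ r₃]) → R = UVᵀ:
  R  [+0.96411 -0.26315 +0.03524]
  R  [+0.26544 +0.95826 -0.10623]
  R  [-0.00582 +0.11177 +0.99372]
t = (-0.11933, +0.08308, +0.81078) m
tr R = 2.916083; θ = arccos((tr R − 1)/2) = 0.290706 rad = 16.656°
axis k = ((R−Rᵀ)₃₂, (R−Rᵀ)₁₃, (R−Rᵀ)₂₁) / (2 sinθ) = (+0.380293, +0.071629, +0.922088)
rvec = θ·k = (+0.110554, +0.020823, +0.268057)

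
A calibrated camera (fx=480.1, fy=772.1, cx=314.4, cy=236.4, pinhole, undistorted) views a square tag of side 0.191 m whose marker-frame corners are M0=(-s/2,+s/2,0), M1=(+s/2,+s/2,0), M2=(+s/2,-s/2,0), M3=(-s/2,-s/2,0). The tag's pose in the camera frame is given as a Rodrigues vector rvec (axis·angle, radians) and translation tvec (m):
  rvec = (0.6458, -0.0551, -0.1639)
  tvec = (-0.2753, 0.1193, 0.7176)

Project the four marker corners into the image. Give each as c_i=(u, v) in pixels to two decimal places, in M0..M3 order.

Intrinsics K: fx=480.1, fy=772.1, cx=314.4, cy=236.4
Marker side s = 0.191 m; corners in marker frame (Z=0):
  M0 = (-0.0955, +0.0955, 0)
  M1 = (+0.0955, +0.0955, 0)
  M2 = (+0.0955, -0.0955, 0)
  M3 = (-0.0955, -0.0955, 0)
rvec = (0.6458, -0.0551, -0.1639), |rvec| = θ = 0.66855 rad = 38.305°
Rodrigues: sinθ=0.61985, 1−cosθ=0.21528; R = I + sinθ·[k]× + (1−cosθ)·[k]×²:
    [+0.98560 +0.13482 -0.10207]
    [-0.16910 +0.78618 -0.59441]
    [+0.00010 +0.60311 +0.79766]
t = (-0.2753, 0.1193, 0.7176) m
M0: Pc = R·M0+t = (-0.35655, +0.21053, +0.77519); u = 480.1·(-0.35655)/0.77519 + 314.4 = 93.5767, v = 772.1·(+0.21053)/0.77519 + 236.4 = 446.0914
M1: Pc = R·M1+t = (-0.16830, +0.17823, +0.77521); u = 480.1·(-0.16830)/0.77521 + 314.4 = 210.1688, v = 772.1·(+0.17823)/0.77521 + 236.4 = 413.9174
M2: Pc = R·M2+t = (-0.19405, +0.02807, +0.66001); u = 480.1·(-0.19405)/0.66001 + 314.4 = 173.2456, v = 772.1·(+0.02807)/0.66001 + 236.4 = 269.2374
M3: Pc = R·M3+t = (-0.38230, +0.06037, +0.65999); u = 480.1·(-0.38230)/0.65999 + 314.4 = 36.3028, v = 772.1·(+0.06037)/0.65999 + 236.4 = 307.0226

c0=(93.58, 446.09) c1=(210.17, 413.92) c2=(173.25, 269.24) c3=(36.30, 307.02)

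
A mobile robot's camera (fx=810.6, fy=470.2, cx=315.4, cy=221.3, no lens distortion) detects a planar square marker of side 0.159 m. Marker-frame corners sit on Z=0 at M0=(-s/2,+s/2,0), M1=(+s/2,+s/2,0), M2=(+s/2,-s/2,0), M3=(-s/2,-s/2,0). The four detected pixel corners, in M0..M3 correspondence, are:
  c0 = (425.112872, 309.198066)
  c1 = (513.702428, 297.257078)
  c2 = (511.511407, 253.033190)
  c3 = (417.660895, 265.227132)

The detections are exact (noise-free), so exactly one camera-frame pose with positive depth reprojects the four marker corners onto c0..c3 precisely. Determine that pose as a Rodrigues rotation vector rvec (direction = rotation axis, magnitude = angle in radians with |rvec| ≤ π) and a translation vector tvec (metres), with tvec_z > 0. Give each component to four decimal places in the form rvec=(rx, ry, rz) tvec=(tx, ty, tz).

Intrinsics K: fx=810.6, fy=470.2, cx=315.4, cy=221.3
Marker side s = 0.159 m; corners in marker frame (Z=0):
  M0 = (-0.0795, +0.0795, 0)
  M1 = (+0.0795, +0.0795, 0)
  M2 = (+0.0795, -0.0795, 0)
  M3 = (-0.0795, -0.0795, 0)
Detected image corners:
  c0 = (425.112872, 309.198066) px
  c1 = (513.702428, 297.257078) px
  c2 = (511.511407, 253.033190) px
  c3 = (417.660895, 265.227132) px
Planar DLT: solve 8×8 A·h = b for H (H[2,2]=1):
  H  [+602.32433 +198.09599 +467.29163]
  H  [-58.36050 +378.41106 +281.77903]
  H  [+0.06228 +0.35943 +1.00000]
B = K⁻¹H; ‖b₁‖=0.737652, ‖b₂‖=0.737652; λ = 2/(‖b₁‖+‖b₂‖) = 1.355652, sign → tz>0 ⇒ λ=+1.355652
r₁ = λ·B[:,0] = (+0.97448,-0.20800,+0.08443); r₂ = λ·B[:,1] = (+0.14170,+0.86168,+0.48727)
r₃ = r₁×r₂ = (-0.17411,-0.46286,+0.86916); SVD([r₁ r₂ r₃]) → R = UVᵀ:
  R  [+0.97448 +0.14170 -0.17411]
  R  [-0.20800 +0.86168 -0.46286]
  R  [+0.08443 +0.48727 +0.86916]
t = (+0.25402, +0.17437, +1.35565) m
tr R = 2.705319; θ = arccos((tr R − 1)/2) = 0.549741 rad = 31.498°
axis k = ((R−Rᵀ)₃₂, (R−Rᵀ)₁₃, (R−Rᵀ)₂₁) / (2 sinθ) = (+0.909274, -0.247424, -0.334667)
rvec = θ·k = (+0.499865, -0.136019, -0.183980)

rvec=(0.4999, -0.1360, -0.1840) tvec=(0.2540, 0.1744, 1.3557)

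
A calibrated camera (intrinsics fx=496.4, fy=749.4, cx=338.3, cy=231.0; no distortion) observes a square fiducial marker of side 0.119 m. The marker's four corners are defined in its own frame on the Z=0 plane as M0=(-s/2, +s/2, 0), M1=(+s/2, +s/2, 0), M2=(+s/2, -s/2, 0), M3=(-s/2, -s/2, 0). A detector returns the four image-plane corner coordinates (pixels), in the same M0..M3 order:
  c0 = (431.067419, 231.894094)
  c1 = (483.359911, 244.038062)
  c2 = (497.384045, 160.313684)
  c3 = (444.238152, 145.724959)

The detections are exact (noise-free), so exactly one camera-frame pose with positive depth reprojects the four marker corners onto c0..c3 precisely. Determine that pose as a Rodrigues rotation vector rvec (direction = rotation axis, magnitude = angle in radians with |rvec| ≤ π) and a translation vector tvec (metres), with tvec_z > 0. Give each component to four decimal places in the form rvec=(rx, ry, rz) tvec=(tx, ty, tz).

rvec=(0.2156, -0.2023, 0.1674) tvec=(0.2591, -0.0476, 1.0210)

Intrinsics K: fx=496.4, fy=749.4, cx=338.3, cy=231.0
Marker side s = 0.119 m; corners in marker frame (Z=0):
  M0 = (-0.0595, +0.0595, 0)
  M1 = (+0.0595, +0.0595, 0)
  M2 = (+0.0595, -0.0595, 0)
  M3 = (-0.0595, -0.0595, 0)
Detected image corners:
  c0 = (431.067419, 231.894094) px
  c1 = (483.359911, 244.038062) px
  c2 = (497.384045, 160.313684) px
  c3 = (444.238152, 145.724959) px
Planar DLT: solve 8×8 A·h = b for H (H[2,2]=1):
  H  [+541.27679 -25.83587 +464.26751]
  H  [+153.62000 +750.98350 +196.05880]
  H  [+0.21185 +0.19067 +1.00000]
B = K⁻¹H; ‖b₁‖=0.979472, ‖b₂‖=0.979472; λ = 2/(‖b₁‖+‖b₂‖) = 1.020958, sign → tz>0 ⇒ λ=+1.020958
r₁ = λ·B[:,0] = (+0.96586,+0.14262,+0.21629); r₂ = λ·B[:,1] = (-0.18580,+0.96311,+0.19467)
r₃ = r₁×r₂ = (-0.18054,-0.22821,+0.95673); SVD([r₁ r₂ r₃]) → R = UVᵀ:
  R  [+0.96586 -0.18580 -0.18054]
  R  [+0.14262 +0.96311 -0.22821]
  R  [+0.21629 +0.19467 +0.95673]
t = (+0.25908, -0.04760, +1.02096) m
tr R = 2.885694; θ = arccos((tr R − 1)/2) = 0.339722 rad = 19.465°
axis k = ((R−Rᵀ)₃₂, (R−Rᵀ)₁₃, (R−Rᵀ)₂₁) / (2 sinθ) = (+0.634516, -0.595437, +0.492792)
rvec = θ·k = (+0.215559, -0.202283, +0.167412)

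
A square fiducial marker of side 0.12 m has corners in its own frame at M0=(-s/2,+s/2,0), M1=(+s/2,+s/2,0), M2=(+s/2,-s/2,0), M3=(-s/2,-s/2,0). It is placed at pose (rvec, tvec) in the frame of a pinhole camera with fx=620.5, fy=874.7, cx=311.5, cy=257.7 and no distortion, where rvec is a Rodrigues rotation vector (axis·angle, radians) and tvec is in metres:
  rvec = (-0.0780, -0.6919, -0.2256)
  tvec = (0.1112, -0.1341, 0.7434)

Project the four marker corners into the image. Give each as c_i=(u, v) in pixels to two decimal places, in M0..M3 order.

c0=(382.16, 177.17) c1=(446.32, 160.90) c2=(424.31, 30.21) c3=(357.71, 32.25)

Intrinsics K: fx=620.5, fy=874.7, cx=311.5, cy=257.7
Marker side s = 0.12 m; corners in marker frame (Z=0):
  M0 = (-0.0600, +0.0600, 0)
  M1 = (+0.0600, +0.0600, 0)
  M2 = (+0.0600, -0.0600, 0)
  M3 = (-0.0600, -0.0600, 0)
rvec = (-0.0780, -0.6919, -0.2256), |rvec| = θ = 0.73192 rad = 41.936°
Rodrigues: sinθ=0.66830, 1−cosθ=0.25611; R = I + sinθ·[k]× + (1−cosθ)·[k]×²:
    [+0.74680 +0.23179 -0.62335]
    [-0.18019 +0.97276 +0.14584]
    [+0.64017 +0.00340 +0.76823]
t = (0.1112, -0.1341, 0.7434) m
M0: Pc = R·M0+t = (+0.08030, -0.06492, +0.70519); u = 620.5·(+0.08030)/0.70519 + 311.5 = 382.1554, v = 874.7·(-0.06492)/0.70519 + 257.7 = 177.1715
M1: Pc = R·M1+t = (+0.16992, -0.08655, +0.78201); u = 620.5·(+0.16992)/0.78201 + 311.5 = 446.3218, v = 874.7·(-0.08655)/0.78201 + 257.7 = 160.8967
M2: Pc = R·M2+t = (+0.14210, -0.20328, +0.78161); u = 620.5·(+0.14210)/0.78161 + 311.5 = 424.3106, v = 874.7·(-0.20328)/0.78161 + 257.7 = 30.2115
M3: Pc = R·M3+t = (+0.05248, -0.18165, +0.70479); u = 620.5·(+0.05248)/0.70479 + 311.5 = 357.7078, v = 874.7·(-0.18165)/0.70479 + 257.7 = 32.2514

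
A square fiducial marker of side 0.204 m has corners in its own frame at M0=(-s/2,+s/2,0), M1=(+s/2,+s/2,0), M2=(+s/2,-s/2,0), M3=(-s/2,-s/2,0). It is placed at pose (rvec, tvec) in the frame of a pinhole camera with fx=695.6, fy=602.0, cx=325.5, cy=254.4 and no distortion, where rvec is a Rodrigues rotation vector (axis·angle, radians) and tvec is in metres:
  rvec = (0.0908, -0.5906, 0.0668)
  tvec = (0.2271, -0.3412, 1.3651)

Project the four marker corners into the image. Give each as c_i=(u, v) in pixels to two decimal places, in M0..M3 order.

c0=(396.13, 142.88) c1=(472.79, 154.94) c2=(483.11, 67.75) c3=(406.56, 47.93)

Intrinsics K: fx=695.6, fy=602.0, cx=325.5, cy=254.4
Marker side s = 0.204 m; corners in marker frame (Z=0):
  M0 = (-0.1020, +0.1020, 0)
  M1 = (+0.1020, +0.1020, 0)
  M2 = (+0.1020, -0.1020, 0)
  M3 = (-0.1020, -0.1020, 0)
rvec = (0.0908, -0.5906, 0.0668), |rvec| = θ = 0.60126 rad = 34.450°
Rodrigues: sinθ=0.56568, 1−cosθ=0.17538; R = I + sinθ·[k]× + (1−cosθ)·[k]×²:
    [+0.82862 -0.08886 -0.55271]
    [+0.03683 +0.99384 -0.10457]
    [+0.55860 +0.06629 +0.82679]
t = (0.2271, -0.3412, 1.3651) m
M0: Pc = R·M0+t = (+0.13352, -0.24359, +1.31488); u = 695.6·(+0.13352)/1.31488 + 325.5 = 396.1329, v = 602.0·(-0.24359)/1.31488 + 254.4 = 142.8780
M1: Pc = R·M1+t = (+0.30256, -0.23607, +1.42884); u = 695.6·(+0.30256)/1.42884 + 325.5 = 472.7928, v = 602.0·(-0.23607)/1.42884 + 254.4 = 154.9379
M2: Pc = R·M2+t = (+0.32068, -0.43881, +1.41532); u = 695.6·(+0.32068)/1.41532 + 325.5 = 483.1097, v = 602.0·(-0.43881)/1.41532 + 254.4 = 67.7517
M3: Pc = R·M3+t = (+0.15164, -0.44633, +1.30136); u = 695.6·(+0.15164)/1.30136 + 325.5 = 406.5565, v = 602.0·(-0.44633)/1.30136 + 254.4 = 47.9320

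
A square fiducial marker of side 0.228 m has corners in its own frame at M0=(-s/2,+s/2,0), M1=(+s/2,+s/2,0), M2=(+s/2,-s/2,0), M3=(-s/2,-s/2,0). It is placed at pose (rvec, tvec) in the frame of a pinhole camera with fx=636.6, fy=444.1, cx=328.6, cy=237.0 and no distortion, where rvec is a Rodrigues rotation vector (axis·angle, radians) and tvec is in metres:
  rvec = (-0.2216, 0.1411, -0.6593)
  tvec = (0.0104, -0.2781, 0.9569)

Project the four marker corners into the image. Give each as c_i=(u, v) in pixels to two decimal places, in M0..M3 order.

c0=(320.80, 180.11) c1=(443.83, 111.14) c2=(349.59, 38.92) c3=(234.87, 104.95)

Intrinsics K: fx=636.6, fy=444.1, cx=328.6, cy=237.0
Marker side s = 0.228 m; corners in marker frame (Z=0):
  M0 = (-0.1140, +0.1140, 0)
  M1 = (+0.1140, +0.1140, 0)
  M2 = (+0.1140, -0.1140, 0)
  M3 = (-0.1140, -0.1140, 0)
rvec = (-0.2216, 0.1411, -0.6593), |rvec| = θ = 0.70971 rad = 40.664°
Rodrigues: sinθ=0.65162, 1−cosθ=0.24145; R = I + sinθ·[k]× + (1−cosθ)·[k]×²:
    [+0.78209 +0.59034 +0.19958]
    [-0.62032 +0.76809 +0.15887]
    [-0.05951 -0.24805 +0.96692]
t = (0.0104, -0.2781, 0.9569) m
M0: Pc = R·M0+t = (-0.01146, -0.11982, +0.93541); u = 636.6·(-0.01146)/0.93541 + 328.6 = 320.8013, v = 444.1·(-0.11982)/0.93541 + 237.0 = 180.1129
M1: Pc = R·M1+t = (+0.16686, -0.26125, +0.92184); u = 636.6·(+0.16686)/0.92184 + 328.6 = 443.8277, v = 444.1·(-0.26125)/0.92184 + 237.0 = 111.1396
M2: Pc = R·M2+t = (+0.03226, -0.43638, +0.97839); u = 636.6·(+0.03226)/0.97839 + 328.6 = 349.5897, v = 444.1·(-0.43638)/0.97839 + 237.0 = 38.9244
M3: Pc = R·M3+t = (-0.14606, -0.29495, +0.99196); u = 636.6·(-0.14606)/0.99196 + 328.6 = 234.8667, v = 444.1·(-0.29495)/0.99196 + 237.0 = 104.9531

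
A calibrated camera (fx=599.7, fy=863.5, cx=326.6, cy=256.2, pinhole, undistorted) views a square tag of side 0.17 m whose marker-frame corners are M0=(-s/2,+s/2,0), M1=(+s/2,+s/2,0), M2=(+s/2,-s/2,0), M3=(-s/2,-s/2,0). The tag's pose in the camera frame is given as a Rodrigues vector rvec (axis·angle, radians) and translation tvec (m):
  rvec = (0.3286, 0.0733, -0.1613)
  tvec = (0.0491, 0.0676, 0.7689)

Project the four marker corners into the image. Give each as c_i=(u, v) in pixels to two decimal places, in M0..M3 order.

c0=(311.55, 427.35) c1=(438.70, 403.80) c2=(423.34, 227.78) c3=(287.45, 256.90)

Intrinsics K: fx=599.7, fy=863.5, cx=326.6, cy=256.2
Marker side s = 0.17 m; corners in marker frame (Z=0):
  M0 = (-0.0850, +0.0850, 0)
  M1 = (+0.0850, +0.0850, 0)
  M2 = (+0.0850, -0.0850, 0)
  M3 = (-0.0850, -0.0850, 0)
rvec = (0.3286, 0.0733, -0.1613), |rvec| = θ = 0.37332 rad = 21.390°
Rodrigues: sinθ=0.36471, 1−cosθ=0.06888; R = I + sinθ·[k]× + (1−cosθ)·[k]×²:
    [+0.98449 +0.16948 +0.04541]
    [-0.14568 +0.93378 -0.32686]
    [-0.09780 +0.31518 +0.94398]
t = (0.0491, 0.0676, 0.7689) m
M0: Pc = R·M0+t = (-0.02018, +0.15935, +0.80400); u = 599.7·(-0.02018)/0.80400 + 326.6 = 311.5514, v = 863.5·(+0.15935)/0.80400 + 256.2 = 427.3456
M1: Pc = R·M1+t = (+0.14719, +0.13459, +0.78738); u = 599.7·(+0.14719)/0.78738 + 326.6 = 438.7043, v = 863.5·(+0.13459)/0.78738 + 256.2 = 403.8006
M2: Pc = R·M2+t = (+0.11838, -0.02415, +0.73380); u = 599.7·(+0.11838)/0.73380 + 326.6 = 423.3429, v = 863.5·(-0.02415)/0.73380 + 256.2 = 227.7773
M3: Pc = R·M3+t = (-0.04899, +0.00061, +0.75042); u = 599.7·(-0.04899)/0.75042 + 326.6 = 287.4518, v = 863.5·(+0.00061)/0.75042 + 256.2 = 256.9035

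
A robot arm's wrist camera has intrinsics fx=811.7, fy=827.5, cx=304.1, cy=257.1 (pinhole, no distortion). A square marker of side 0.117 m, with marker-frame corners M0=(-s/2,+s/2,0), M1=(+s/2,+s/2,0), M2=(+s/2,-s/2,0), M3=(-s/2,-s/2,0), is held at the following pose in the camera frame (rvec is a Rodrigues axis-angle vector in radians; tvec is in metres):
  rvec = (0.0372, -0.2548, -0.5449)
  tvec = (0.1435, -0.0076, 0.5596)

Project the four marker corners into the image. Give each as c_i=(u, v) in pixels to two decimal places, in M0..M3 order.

Intrinsics K: fx=811.7, fy=827.5, cx=304.1, cy=257.1
Marker side s = 0.117 m; corners in marker frame (Z=0):
  M0 = (-0.0585, +0.0585, 0)
  M1 = (+0.0585, +0.0585, 0)
  M2 = (+0.0585, -0.0585, 0)
  M3 = (-0.0585, -0.0585, 0)
rvec = (0.0372, -0.2548, -0.5449), |rvec| = θ = 0.60268 rad = 34.531°
Rodrigues: sinθ=0.56685, 1−cosθ=0.17618; R = I + sinθ·[k]× + (1−cosθ)·[k]×²:
    [+0.82449 +0.50791 -0.24948]
    [-0.51710 +0.85531 +0.03236]
    [+0.22982 +0.10233 +0.96784]
t = (0.1435, -0.0076, 0.5596) m
M0: Pc = R·M0+t = (+0.12498, +0.07269, +0.55214); u = 811.7·(+0.12498)/0.55214 + 304.1 = 487.8322, v = 827.5·(+0.07269)/0.55214 + 257.1 = 366.0356
M1: Pc = R·M1+t = (+0.22145, +0.01219, +0.57903); u = 811.7·(+0.22145)/0.57903 + 304.1 = 614.5277, v = 827.5·(+0.01219)/0.57903 + 257.1 = 274.5138
M2: Pc = R·M2+t = (+0.16202, -0.08789, +0.56706); u = 811.7·(+0.16202)/0.56706 + 304.1 = 536.0192, v = 827.5·(-0.08789)/0.56706 + 257.1 = 128.8488
M3: Pc = R·M3+t = (+0.06555, -0.02739, +0.54017); u = 811.7·(+0.06555)/0.54017 + 304.1 = 402.6074, v = 827.5·(-0.02739)/0.54017 + 257.1 = 215.1481

c0=(487.83, 366.04) c1=(614.53, 274.51) c2=(536.02, 128.85) c3=(402.61, 215.15)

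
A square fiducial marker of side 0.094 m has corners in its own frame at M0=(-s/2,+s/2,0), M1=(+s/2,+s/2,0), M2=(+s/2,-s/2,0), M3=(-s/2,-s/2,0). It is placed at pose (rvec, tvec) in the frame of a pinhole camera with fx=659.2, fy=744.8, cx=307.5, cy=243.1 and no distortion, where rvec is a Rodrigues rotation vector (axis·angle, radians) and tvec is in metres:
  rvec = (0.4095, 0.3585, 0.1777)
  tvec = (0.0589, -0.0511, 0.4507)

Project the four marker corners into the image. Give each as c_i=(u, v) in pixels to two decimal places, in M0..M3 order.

Intrinsics K: fx=659.2, fy=744.8, cx=307.5, cy=243.1
Marker side s = 0.094 m; corners in marker frame (Z=0):
  M0 = (-0.0470, +0.0470, 0)
  M1 = (+0.0470, +0.0470, 0)
  M2 = (+0.0470, -0.0470, 0)
  M3 = (-0.0470, -0.0470, 0)
rvec = (0.4095, 0.3585, 0.1777), |rvec| = θ = 0.57253 rad = 32.804°
Rodrigues: sinθ=0.54176, 1−cosθ=0.15947; R = I + sinθ·[k]× + (1−cosθ)·[k]×²:
    [+0.92211 -0.09673 +0.37463]
    [+0.23957 +0.90306 -0.35650]
    [-0.30383 +0.41848 +0.85590]
t = (0.0589, -0.0511, 0.4507) m
M0: Pc = R·M0+t = (+0.01101, -0.01992, +0.48465); u = 659.2·(+0.01101)/0.48465 + 307.5 = 322.4813, v = 744.8·(-0.01992)/0.48465 + 243.1 = 212.4934
M1: Pc = R·M1+t = (+0.09769, +0.00260, +0.45609); u = 659.2·(+0.09769)/0.45609 + 307.5 = 448.6989, v = 744.8·(+0.00260)/0.45609 + 243.1 = 247.3516
M2: Pc = R·M2+t = (+0.10679, -0.08228, +0.41675); u = 659.2·(+0.10679)/0.41675 + 307.5 = 476.4092, v = 744.8·(-0.08228)/0.41675 + 243.1 = 96.0456
M3: Pc = R·M3+t = (+0.02011, -0.10480, +0.44531); u = 659.2·(+0.02011)/0.44531 + 307.5 = 337.2647, v = 744.8·(-0.10480)/0.44531 + 243.1 = 67.8122

c0=(322.48, 212.49) c1=(448.70, 247.35) c2=(476.41, 96.05) c3=(337.26, 67.81)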